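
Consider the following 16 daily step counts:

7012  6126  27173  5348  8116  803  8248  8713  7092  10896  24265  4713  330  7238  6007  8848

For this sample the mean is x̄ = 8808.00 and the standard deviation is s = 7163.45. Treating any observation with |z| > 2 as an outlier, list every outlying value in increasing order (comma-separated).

Cutoffs at x̄ ± 2s: 8808.00 ± 2·7163.45 = [-5518.90, 23134.90].
24265: z = 2.16, |z| > 2 → outlier.
27173: z = 2.56, |z| > 2 → outlier.
Every other value lies within [-5518.90, 23134.90].

24265, 27173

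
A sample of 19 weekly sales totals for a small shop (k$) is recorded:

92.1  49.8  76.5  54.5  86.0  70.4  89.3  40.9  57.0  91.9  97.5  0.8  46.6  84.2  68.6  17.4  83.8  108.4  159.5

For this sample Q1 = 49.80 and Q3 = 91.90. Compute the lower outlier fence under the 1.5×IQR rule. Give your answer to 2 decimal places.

IQR = Q3 − Q1 = 91.90 − 49.80 = 42.10.
Lower fence = Q1 − 1.5·IQR = 49.80 − 63.15 = -13.35.
Upper fence = Q3 + 1.5·IQR = 91.90 + 63.15 = 155.05.

-13.35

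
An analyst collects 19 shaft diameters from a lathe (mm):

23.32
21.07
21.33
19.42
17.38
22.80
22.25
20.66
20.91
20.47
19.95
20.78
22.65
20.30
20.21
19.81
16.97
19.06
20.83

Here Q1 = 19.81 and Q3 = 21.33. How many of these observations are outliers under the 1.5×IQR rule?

2

IQR = 1.52; fences at 19.81 − 2.28 = 17.53 and 21.33 + 2.28 = 23.61.
Outside the cutoffs: 16.97, 17.38.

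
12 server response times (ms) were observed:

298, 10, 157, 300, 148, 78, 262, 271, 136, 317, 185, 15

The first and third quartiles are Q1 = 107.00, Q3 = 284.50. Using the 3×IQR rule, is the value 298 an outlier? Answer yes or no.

IQR = Q3 − Q1 = 284.50 − 107.00 = 177.50.
Lower fence = Q1 − 3·IQR = 107.00 − 532.50 = -425.50.
Upper fence = Q3 + 3·IQR = 284.50 + 532.50 = 817.00.
298 lies within [-425.50, 817.00].

no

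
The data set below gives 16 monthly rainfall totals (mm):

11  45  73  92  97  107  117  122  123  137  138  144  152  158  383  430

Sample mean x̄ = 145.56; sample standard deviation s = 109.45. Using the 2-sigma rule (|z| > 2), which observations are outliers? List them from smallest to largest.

Cutoffs at x̄ ± 2s: 145.56 ± 2·109.45 = [-73.34, 364.46].
383: z = 2.17, |z| > 2 → outlier.
430: z = 2.60, |z| > 2 → outlier.
Every other value lies within [-73.34, 364.46].

383, 430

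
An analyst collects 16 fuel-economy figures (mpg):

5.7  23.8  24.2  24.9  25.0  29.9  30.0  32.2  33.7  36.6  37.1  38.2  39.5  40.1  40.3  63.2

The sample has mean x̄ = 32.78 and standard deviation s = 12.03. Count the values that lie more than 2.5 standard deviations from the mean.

1

Cutoffs: x̄ ± 2.5s = [2.705, 62.855].
Outside the cutoffs: 63.2.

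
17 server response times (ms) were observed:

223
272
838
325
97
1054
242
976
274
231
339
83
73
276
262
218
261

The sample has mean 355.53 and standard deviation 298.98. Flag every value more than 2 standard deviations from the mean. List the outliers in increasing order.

Cutoffs at x̄ ± 2s: 355.53 ± 2·298.98 = [-242.43, 953.49].
976: z = 2.08, |z| > 2 → outlier.
1054: z = 2.34, |z| > 2 → outlier.
Every other value lies within [-242.43, 953.49].

976, 1054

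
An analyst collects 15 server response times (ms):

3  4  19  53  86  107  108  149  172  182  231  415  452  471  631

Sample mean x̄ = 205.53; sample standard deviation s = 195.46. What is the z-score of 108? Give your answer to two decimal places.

z = (108 − 205.53) / 195.46 = -0.50.

-0.50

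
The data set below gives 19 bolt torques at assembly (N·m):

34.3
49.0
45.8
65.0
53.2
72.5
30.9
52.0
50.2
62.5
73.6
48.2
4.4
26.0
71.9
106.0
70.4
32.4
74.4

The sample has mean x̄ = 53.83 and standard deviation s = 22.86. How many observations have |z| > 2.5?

Cutoffs: x̄ ± 2.5s = [-3.32, 110.98].
Every value lies within the cutoffs.

0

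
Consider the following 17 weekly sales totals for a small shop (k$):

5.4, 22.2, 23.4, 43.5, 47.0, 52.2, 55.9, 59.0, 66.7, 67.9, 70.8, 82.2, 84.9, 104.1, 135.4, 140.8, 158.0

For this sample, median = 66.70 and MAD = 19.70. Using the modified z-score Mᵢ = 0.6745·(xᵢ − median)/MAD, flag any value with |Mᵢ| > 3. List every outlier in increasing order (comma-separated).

|Mᵢ| > 3 ⇔ |xᵢ − 66.70| > 3·19.70/0.6745 = 87.62.
So outliers lie outside [-20.92, 154.32].
158.0: M = 3.13 → outlier.

158.0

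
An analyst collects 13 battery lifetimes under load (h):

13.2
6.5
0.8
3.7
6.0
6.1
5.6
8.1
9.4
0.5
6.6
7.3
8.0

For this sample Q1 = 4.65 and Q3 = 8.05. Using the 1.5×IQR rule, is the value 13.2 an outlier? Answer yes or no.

yes

IQR = Q3 − Q1 = 8.05 − 4.65 = 3.40.
Lower fence = Q1 − 1.5·IQR = 4.65 − 5.10 = -0.45.
Upper fence = Q3 + 1.5·IQR = 8.05 + 5.10 = 13.15.
13.2 lies above the upper fence.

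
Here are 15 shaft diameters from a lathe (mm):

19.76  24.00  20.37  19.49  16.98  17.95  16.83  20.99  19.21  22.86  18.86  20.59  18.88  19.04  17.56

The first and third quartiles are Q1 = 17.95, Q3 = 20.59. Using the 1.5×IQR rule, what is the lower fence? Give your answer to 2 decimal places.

13.99

IQR = Q3 − Q1 = 20.59 − 17.95 = 2.64.
Lower fence = Q1 − 1.5·IQR = 17.95 − 3.96 = 13.99.
Upper fence = Q3 + 1.5·IQR = 20.59 + 3.96 = 24.55.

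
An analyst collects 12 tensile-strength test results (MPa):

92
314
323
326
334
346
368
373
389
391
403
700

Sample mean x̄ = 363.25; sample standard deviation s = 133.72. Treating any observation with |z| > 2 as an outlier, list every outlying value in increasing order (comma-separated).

92, 700

Cutoffs at x̄ ± 2s: 363.25 ± 2·133.72 = [95.81, 630.69].
92: z = -2.03, |z| > 2 → outlier.
700: z = 2.52, |z| > 2 → outlier.
Every other value lies within [95.81, 630.69].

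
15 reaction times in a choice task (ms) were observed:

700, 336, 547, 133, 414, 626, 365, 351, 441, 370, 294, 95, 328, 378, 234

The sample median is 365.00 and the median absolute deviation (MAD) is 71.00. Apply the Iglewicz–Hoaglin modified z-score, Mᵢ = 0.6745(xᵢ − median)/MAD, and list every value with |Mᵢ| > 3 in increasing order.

700

|Mᵢ| > 3 ⇔ |xᵢ − 365.00| > 3·71.00/0.6745 = 315.79.
So outliers lie outside [49.21, 680.79].
700: M = 3.18 → outlier.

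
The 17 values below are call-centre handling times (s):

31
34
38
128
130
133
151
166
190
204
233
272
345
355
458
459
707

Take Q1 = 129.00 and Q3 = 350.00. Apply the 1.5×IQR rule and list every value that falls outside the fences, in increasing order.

IQR = Q3 − Q1 = 350.00 − 129.00 = 221.00.
Lower fence = Q1 − 1.5·IQR = 129.00 − 331.50 = -202.50.
Upper fence = Q3 + 1.5·IQR = 350.00 + 331.50 = 681.50.
707 > 681.50 → outlier.
All remaining values lie within [-202.50, 681.50].

707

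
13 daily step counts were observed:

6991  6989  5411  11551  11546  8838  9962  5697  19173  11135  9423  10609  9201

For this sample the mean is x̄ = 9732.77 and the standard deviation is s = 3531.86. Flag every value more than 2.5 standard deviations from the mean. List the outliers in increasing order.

19173

Cutoffs at x̄ ± 2.5s: 9732.77 ± 2.5·3531.86 = [903.12, 18562.42].
19173: z = 2.67, |z| > 2.5 → outlier.
Every other value lies within [903.12, 18562.42].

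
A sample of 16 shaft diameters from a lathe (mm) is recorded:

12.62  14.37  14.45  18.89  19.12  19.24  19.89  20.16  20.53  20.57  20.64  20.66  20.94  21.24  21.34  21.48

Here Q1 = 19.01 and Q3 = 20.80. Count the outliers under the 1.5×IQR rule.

IQR = 1.79; fences at 19.01 − 2.685 = 16.325 and 20.80 + 2.685 = 23.485.
Outside the cutoffs: 12.62, 14.37, 14.45.

3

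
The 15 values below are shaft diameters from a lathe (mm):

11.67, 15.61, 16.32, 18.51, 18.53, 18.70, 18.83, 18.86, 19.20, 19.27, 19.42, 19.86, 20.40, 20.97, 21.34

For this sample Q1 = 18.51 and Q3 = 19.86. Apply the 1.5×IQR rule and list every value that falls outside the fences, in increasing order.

11.67, 15.61, 16.32

IQR = Q3 − Q1 = 19.86 − 18.51 = 1.35.
Lower fence = Q1 − 1.5·IQR = 18.51 − 2.025 = 16.485.
Upper fence = Q3 + 1.5·IQR = 19.86 + 2.025 = 21.885.
11.67 < 16.485 → outlier.
15.61 < 16.485 → outlier.
16.32 < 16.485 → outlier.
All remaining values lie within [16.485, 21.885].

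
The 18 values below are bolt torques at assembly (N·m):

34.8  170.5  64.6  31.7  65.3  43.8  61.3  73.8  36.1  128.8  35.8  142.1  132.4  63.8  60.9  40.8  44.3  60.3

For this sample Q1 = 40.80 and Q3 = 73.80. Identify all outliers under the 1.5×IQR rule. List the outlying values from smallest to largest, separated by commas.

IQR = Q3 − Q1 = 73.80 − 40.80 = 33.00.
Lower fence = Q1 − 1.5·IQR = 40.80 − 49.50 = -8.70.
Upper fence = Q3 + 1.5·IQR = 73.80 + 49.50 = 123.30.
128.8 > 123.30 → outlier.
132.4 > 123.30 → outlier.
142.1 > 123.30 → outlier.
170.5 > 123.30 → outlier.
All remaining values lie within [-8.70, 123.30].

128.8, 132.4, 142.1, 170.5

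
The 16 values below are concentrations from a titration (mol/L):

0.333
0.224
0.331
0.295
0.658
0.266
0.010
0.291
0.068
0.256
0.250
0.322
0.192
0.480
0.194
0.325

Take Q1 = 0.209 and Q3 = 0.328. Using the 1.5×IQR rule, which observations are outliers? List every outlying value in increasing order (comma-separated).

0.010, 0.658

IQR = Q3 − Q1 = 0.328 − 0.209 = 0.119.
Lower fence = Q1 − 1.5·IQR = 0.209 − 0.1785 = 0.0305.
Upper fence = Q3 + 1.5·IQR = 0.328 + 0.1785 = 0.5065.
0.010 < 0.0305 → outlier.
0.658 > 0.5065 → outlier.
All remaining values lie within [0.0305, 0.5065].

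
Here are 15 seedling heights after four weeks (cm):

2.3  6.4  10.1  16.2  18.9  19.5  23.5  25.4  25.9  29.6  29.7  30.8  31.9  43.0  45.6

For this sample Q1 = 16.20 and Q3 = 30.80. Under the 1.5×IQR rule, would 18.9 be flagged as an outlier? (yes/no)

no

IQR = Q3 − Q1 = 30.80 − 16.20 = 14.60.
Lower fence = Q1 − 1.5·IQR = 16.20 − 21.90 = -5.70.
Upper fence = Q3 + 1.5·IQR = 30.80 + 21.90 = 52.70.
18.9 lies within [-5.70, 52.70].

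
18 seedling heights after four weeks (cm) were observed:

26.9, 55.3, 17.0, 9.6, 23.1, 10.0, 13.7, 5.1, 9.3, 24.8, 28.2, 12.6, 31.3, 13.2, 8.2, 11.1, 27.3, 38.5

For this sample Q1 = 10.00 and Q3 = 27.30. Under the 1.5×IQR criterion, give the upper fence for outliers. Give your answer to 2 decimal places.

53.25

IQR = Q3 − Q1 = 27.30 − 10.00 = 17.30.
Lower fence = Q1 − 1.5·IQR = 10.00 − 25.95 = -15.95.
Upper fence = Q3 + 1.5·IQR = 27.30 + 25.95 = 53.25.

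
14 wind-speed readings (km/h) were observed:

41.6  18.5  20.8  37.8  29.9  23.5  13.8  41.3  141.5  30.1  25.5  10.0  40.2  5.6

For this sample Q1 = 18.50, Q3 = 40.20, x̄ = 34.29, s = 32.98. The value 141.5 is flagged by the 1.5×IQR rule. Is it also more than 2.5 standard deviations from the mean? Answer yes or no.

z = (141.5 − 34.29) / 32.98 = 3.25.
|z| = 3.25 > 2.5.

yes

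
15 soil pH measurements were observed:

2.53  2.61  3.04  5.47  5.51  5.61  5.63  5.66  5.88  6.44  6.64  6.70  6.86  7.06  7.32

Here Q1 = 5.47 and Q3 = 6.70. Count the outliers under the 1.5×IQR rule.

3

IQR = 1.23; fences at 5.47 − 1.845 = 3.625 and 6.70 + 1.845 = 8.545.
Outside the cutoffs: 2.53, 2.61, 3.04.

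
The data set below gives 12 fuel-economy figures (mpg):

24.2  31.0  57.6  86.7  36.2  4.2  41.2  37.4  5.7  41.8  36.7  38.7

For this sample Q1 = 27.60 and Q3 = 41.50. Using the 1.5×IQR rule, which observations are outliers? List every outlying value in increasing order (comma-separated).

4.2, 5.7, 86.7

IQR = Q3 − Q1 = 41.50 − 27.60 = 13.90.
Lower fence = Q1 − 1.5·IQR = 27.60 − 20.85 = 6.75.
Upper fence = Q3 + 1.5·IQR = 41.50 + 20.85 = 62.35.
4.2 < 6.75 → outlier.
5.7 < 6.75 → outlier.
86.7 > 62.35 → outlier.
All remaining values lie within [6.75, 62.35].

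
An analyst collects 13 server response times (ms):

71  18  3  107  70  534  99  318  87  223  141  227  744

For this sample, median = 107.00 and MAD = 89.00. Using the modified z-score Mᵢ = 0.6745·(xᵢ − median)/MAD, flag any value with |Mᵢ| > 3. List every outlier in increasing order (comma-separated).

|Mᵢ| > 3 ⇔ |xᵢ − 107.00| > 3·89.00/0.6745 = 395.85.
So outliers lie outside [-288.85, 502.85].
534: M = 3.24 → outlier.
744: M = 4.83 → outlier.

534, 744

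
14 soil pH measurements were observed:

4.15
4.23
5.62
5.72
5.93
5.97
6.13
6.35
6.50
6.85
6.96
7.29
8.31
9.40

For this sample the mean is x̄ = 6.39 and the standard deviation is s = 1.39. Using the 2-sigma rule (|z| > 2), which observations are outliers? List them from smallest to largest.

Cutoffs at x̄ ± 2s: 6.39 ± 2·1.39 = [3.61, 9.17].
9.40: z = 2.17, |z| > 2 → outlier.
Every other value lies within [3.61, 9.17].

9.40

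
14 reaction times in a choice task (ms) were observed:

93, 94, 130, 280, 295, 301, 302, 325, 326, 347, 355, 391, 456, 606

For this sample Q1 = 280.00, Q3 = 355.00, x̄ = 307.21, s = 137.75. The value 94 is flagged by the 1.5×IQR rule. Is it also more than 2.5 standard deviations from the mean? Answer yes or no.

z = (94 − 307.21) / 137.75 = -1.55.
|z| = 1.55 ≤ 2.5.

no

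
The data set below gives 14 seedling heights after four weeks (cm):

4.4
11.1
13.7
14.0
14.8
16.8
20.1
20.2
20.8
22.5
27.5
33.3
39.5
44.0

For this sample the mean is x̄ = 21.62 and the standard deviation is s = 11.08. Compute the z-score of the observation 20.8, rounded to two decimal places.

-0.07

z = (20.8 − 21.62) / 11.08 = -0.07.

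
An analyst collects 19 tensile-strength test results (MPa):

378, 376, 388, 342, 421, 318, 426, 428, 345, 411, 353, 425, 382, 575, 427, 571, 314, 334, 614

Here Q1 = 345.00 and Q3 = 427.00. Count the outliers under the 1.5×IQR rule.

3

IQR = 82.00; fences at 345.00 − 123.00 = 222.00 and 427.00 + 123.00 = 550.00.
Outside the cutoffs: 571, 575, 614.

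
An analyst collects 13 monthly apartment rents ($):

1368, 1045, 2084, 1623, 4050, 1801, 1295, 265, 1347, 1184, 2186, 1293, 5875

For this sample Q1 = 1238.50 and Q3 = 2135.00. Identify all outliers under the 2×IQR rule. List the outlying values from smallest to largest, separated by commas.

4050, 5875

IQR = Q3 − Q1 = 2135.00 − 1238.50 = 896.50.
Lower fence = Q1 − 2·IQR = 1238.50 − 1793.00 = -554.50.
Upper fence = Q3 + 2·IQR = 2135.00 + 1793.00 = 3928.00.
4050 > 3928.00 → outlier.
5875 > 3928.00 → outlier.
All remaining values lie within [-554.50, 3928.00].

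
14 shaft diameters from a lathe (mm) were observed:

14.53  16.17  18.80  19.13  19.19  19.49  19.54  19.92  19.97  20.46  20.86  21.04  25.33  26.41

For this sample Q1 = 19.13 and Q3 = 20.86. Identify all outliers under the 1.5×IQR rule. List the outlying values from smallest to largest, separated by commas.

IQR = Q3 − Q1 = 20.86 − 19.13 = 1.73.
Lower fence = Q1 − 1.5·IQR = 19.13 − 2.595 = 16.535.
Upper fence = Q3 + 1.5·IQR = 20.86 + 2.595 = 23.455.
14.53 < 16.535 → outlier.
16.17 < 16.535 → outlier.
25.33 > 23.455 → outlier.
26.41 > 23.455 → outlier.
All remaining values lie within [16.535, 23.455].

14.53, 16.17, 25.33, 26.41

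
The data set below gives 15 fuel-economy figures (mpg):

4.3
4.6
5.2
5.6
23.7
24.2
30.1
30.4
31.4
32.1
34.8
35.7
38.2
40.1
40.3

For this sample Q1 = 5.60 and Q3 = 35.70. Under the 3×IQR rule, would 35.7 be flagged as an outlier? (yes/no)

IQR = Q3 − Q1 = 35.70 − 5.60 = 30.10.
Lower fence = Q1 − 3·IQR = 5.60 − 90.30 = -84.70.
Upper fence = Q3 + 3·IQR = 35.70 + 90.30 = 126.00.
35.7 lies within [-84.70, 126.00].

no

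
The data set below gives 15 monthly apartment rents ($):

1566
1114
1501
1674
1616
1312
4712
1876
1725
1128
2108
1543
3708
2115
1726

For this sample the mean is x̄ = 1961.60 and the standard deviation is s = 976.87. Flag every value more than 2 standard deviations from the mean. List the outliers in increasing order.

Cutoffs at x̄ ± 2s: 1961.60 ± 2·976.87 = [7.86, 3915.34].
4712: z = 2.82, |z| > 2 → outlier.
Every other value lies within [7.86, 3915.34].

4712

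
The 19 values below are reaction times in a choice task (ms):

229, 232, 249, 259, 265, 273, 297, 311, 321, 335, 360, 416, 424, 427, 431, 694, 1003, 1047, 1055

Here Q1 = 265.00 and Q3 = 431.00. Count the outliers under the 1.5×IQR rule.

4

IQR = 166.00; fences at 265.00 − 249.00 = 16.00 and 431.00 + 249.00 = 680.00.
Outside the cutoffs: 694, 1003, 1047, 1055.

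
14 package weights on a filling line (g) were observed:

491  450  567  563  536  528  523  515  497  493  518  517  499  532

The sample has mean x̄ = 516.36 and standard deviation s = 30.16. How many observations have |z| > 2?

1

Cutoffs: x̄ ± 2s = [456.04, 576.68].
Outside the cutoffs: 450.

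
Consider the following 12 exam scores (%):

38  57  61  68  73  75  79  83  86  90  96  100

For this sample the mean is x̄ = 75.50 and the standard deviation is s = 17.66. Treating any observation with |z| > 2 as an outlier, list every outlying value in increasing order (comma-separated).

38

Cutoffs at x̄ ± 2s: 75.50 ± 2·17.66 = [40.18, 110.82].
38: z = -2.12, |z| > 2 → outlier.
Every other value lies within [40.18, 110.82].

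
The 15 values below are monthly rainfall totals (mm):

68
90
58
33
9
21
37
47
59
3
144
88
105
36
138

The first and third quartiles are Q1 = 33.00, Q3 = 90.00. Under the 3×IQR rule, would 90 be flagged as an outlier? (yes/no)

IQR = Q3 − Q1 = 90.00 − 33.00 = 57.00.
Lower fence = Q1 − 3·IQR = 33.00 − 171.00 = -138.00.
Upper fence = Q3 + 3·IQR = 90.00 + 171.00 = 261.00.
90 lies within [-138.00, 261.00].

no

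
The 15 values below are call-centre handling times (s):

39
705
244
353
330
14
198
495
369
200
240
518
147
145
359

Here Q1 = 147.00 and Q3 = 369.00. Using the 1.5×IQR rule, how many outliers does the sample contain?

1

IQR = 222.00; fences at 147.00 − 333.00 = -186.00 and 369.00 + 333.00 = 702.00.
Outside the cutoffs: 705.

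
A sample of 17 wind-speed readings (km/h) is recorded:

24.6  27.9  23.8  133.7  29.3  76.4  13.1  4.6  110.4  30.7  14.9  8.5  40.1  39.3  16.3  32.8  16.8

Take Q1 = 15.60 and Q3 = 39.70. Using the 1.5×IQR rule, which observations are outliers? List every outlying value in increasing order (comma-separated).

76.4, 110.4, 133.7

IQR = Q3 − Q1 = 39.70 − 15.60 = 24.10.
Lower fence = Q1 − 1.5·IQR = 15.60 − 36.15 = -20.55.
Upper fence = Q3 + 1.5·IQR = 39.70 + 36.15 = 75.85.
76.4 > 75.85 → outlier.
110.4 > 75.85 → outlier.
133.7 > 75.85 → outlier.
All remaining values lie within [-20.55, 75.85].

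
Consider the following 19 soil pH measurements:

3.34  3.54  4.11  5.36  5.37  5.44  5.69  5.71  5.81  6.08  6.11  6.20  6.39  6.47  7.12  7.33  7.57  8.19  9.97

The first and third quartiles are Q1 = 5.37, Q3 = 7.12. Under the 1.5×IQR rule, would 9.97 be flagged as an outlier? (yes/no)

yes

IQR = Q3 − Q1 = 7.12 − 5.37 = 1.75.
Lower fence = Q1 − 1.5·IQR = 5.37 − 2.625 = 2.745.
Upper fence = Q3 + 1.5·IQR = 7.12 + 2.625 = 9.745.
9.97 lies above the upper fence.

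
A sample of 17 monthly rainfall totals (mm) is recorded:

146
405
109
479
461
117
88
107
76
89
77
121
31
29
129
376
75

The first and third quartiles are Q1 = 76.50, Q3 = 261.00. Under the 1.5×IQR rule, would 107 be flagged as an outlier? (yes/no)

no

IQR = Q3 − Q1 = 261.00 − 76.50 = 184.50.
Lower fence = Q1 − 1.5·IQR = 76.50 − 276.75 = -200.25.
Upper fence = Q3 + 1.5·IQR = 261.00 + 276.75 = 537.75.
107 lies within [-200.25, 537.75].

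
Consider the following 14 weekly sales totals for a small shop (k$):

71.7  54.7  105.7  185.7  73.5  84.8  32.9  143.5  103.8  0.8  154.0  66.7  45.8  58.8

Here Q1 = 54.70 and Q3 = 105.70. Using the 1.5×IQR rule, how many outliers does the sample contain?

IQR = 51.00; fences at 54.70 − 76.50 = -21.80 and 105.70 + 76.50 = 182.20.
Outside the cutoffs: 185.7.

1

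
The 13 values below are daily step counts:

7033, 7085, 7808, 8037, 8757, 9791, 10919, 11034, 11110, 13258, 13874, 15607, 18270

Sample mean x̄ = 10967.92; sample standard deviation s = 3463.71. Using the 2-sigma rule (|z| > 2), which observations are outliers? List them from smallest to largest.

Cutoffs at x̄ ± 2s: 10967.92 ± 2·3463.71 = [4040.50, 17895.34].
18270: z = 2.11, |z| > 2 → outlier.
Every other value lies within [4040.50, 17895.34].

18270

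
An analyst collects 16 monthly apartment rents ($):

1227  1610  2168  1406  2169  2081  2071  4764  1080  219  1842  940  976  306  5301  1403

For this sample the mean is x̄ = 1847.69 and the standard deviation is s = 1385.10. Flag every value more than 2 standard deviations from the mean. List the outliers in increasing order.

Cutoffs at x̄ ± 2s: 1847.69 ± 2·1385.10 = [-922.51, 4617.89].
4764: z = 2.11, |z| > 2 → outlier.
5301: z = 2.49, |z| > 2 → outlier.
Every other value lies within [-922.51, 4617.89].

4764, 5301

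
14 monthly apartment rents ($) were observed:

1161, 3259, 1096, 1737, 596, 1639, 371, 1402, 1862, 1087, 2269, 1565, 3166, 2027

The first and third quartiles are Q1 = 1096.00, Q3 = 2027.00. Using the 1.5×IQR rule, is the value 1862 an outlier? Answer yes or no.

no

IQR = Q3 − Q1 = 2027.00 − 1096.00 = 931.00.
Lower fence = Q1 − 1.5·IQR = 1096.00 − 1396.50 = -300.50.
Upper fence = Q3 + 1.5·IQR = 2027.00 + 1396.50 = 3423.50.
1862 lies within [-300.50, 3423.50].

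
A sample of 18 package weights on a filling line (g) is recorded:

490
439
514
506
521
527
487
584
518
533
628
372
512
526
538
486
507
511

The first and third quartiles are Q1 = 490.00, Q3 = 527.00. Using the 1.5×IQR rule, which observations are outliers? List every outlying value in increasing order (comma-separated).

IQR = Q3 − Q1 = 527.00 − 490.00 = 37.00.
Lower fence = Q1 − 1.5·IQR = 490.00 − 55.50 = 434.50.
Upper fence = Q3 + 1.5·IQR = 527.00 + 55.50 = 582.50.
372 < 434.50 → outlier.
584 > 582.50 → outlier.
628 > 582.50 → outlier.
All remaining values lie within [434.50, 582.50].

372, 584, 628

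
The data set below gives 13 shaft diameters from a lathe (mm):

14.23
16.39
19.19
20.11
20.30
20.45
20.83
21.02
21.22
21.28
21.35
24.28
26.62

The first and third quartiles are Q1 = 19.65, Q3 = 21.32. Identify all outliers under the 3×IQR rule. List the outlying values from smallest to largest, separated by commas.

14.23, 26.62

IQR = Q3 − Q1 = 21.32 − 19.65 = 1.67.
Lower fence = Q1 − 3·IQR = 19.65 − 5.01 = 14.64.
Upper fence = Q3 + 3·IQR = 21.32 + 5.01 = 26.33.
14.23 < 14.64 → outlier.
26.62 > 26.33 → outlier.
All remaining values lie within [14.64, 26.33].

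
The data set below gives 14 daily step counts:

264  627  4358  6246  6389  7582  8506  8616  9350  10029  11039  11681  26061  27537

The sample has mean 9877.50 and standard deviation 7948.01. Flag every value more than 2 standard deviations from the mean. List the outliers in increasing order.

26061, 27537

Cutoffs at x̄ ± 2s: 9877.50 ± 2·7948.01 = [-6018.52, 25773.52].
26061: z = 2.04, |z| > 2 → outlier.
27537: z = 2.22, |z| > 2 → outlier.
Every other value lies within [-6018.52, 25773.52].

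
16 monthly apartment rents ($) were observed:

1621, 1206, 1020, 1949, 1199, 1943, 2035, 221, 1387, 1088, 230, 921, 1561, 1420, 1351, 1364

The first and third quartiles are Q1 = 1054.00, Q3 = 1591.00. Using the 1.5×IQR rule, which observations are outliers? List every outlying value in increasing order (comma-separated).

IQR = Q3 − Q1 = 1591.00 − 1054.00 = 537.00.
Lower fence = Q1 − 1.5·IQR = 1054.00 − 805.50 = 248.50.
Upper fence = Q3 + 1.5·IQR = 1591.00 + 805.50 = 2396.50.
221 < 248.50 → outlier.
230 < 248.50 → outlier.
All remaining values lie within [248.50, 2396.50].

221, 230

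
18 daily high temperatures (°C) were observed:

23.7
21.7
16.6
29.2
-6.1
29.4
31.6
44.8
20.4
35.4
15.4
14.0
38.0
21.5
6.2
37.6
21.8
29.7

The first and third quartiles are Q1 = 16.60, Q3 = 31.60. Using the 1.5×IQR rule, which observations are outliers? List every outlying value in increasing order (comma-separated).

IQR = Q3 − Q1 = 31.60 − 16.60 = 15.00.
Lower fence = Q1 − 1.5·IQR = 16.60 − 22.50 = -5.90.
Upper fence = Q3 + 1.5·IQR = 31.60 + 22.50 = 54.10.
-6.1 < -5.90 → outlier.
All remaining values lie within [-5.90, 54.10].

-6.1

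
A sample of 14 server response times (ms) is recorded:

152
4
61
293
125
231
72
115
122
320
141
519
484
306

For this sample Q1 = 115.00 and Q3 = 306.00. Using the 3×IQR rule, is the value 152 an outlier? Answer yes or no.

no

IQR = Q3 − Q1 = 306.00 − 115.00 = 191.00.
Lower fence = Q1 − 3·IQR = 115.00 − 573.00 = -458.00.
Upper fence = Q3 + 3·IQR = 306.00 + 573.00 = 879.00.
152 lies within [-458.00, 879.00].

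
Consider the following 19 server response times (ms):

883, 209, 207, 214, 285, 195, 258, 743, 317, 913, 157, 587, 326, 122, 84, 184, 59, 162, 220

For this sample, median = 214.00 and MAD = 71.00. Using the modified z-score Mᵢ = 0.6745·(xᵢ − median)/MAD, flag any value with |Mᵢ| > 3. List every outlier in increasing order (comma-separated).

587, 743, 883, 913

|Mᵢ| > 3 ⇔ |xᵢ − 214.00| > 3·71.00/0.6745 = 315.79.
So outliers lie outside [-101.79, 529.79].
587: M = 3.54 → outlier.
743: M = 5.03 → outlier.
883: M = 6.36 → outlier.
913: M = 6.64 → outlier.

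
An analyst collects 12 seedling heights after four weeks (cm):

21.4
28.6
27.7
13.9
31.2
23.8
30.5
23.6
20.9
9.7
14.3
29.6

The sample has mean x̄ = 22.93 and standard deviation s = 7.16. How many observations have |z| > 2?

0

Cutoffs: x̄ ± 2s = [8.61, 37.25].
Every value lies within the cutoffs.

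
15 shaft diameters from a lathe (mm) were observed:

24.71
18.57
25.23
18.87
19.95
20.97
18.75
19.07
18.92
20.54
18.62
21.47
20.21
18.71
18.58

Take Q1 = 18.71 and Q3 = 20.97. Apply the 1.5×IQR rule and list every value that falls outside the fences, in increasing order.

IQR = Q3 − Q1 = 20.97 − 18.71 = 2.26.
Lower fence = Q1 − 1.5·IQR = 18.71 − 3.39 = 15.32.
Upper fence = Q3 + 1.5·IQR = 20.97 + 3.39 = 24.36.
24.71 > 24.36 → outlier.
25.23 > 24.36 → outlier.
All remaining values lie within [15.32, 24.36].

24.71, 25.23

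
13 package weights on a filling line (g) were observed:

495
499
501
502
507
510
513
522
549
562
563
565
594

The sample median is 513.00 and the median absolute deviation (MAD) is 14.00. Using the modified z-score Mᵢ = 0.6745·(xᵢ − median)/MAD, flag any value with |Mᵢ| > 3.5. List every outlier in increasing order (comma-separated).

|Mᵢ| > 3.5 ⇔ |xᵢ − 513.00| > 3.5·14.00/0.6745 = 72.65.
So outliers lie outside [440.35, 585.65].
594: M = 3.90 → outlier.

594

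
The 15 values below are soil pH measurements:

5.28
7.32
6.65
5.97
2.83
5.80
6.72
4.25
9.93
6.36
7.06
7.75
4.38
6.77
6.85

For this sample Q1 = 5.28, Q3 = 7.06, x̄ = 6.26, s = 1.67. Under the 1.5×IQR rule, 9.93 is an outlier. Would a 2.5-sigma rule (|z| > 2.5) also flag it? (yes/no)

no

z = (9.93 − 6.26) / 1.67 = 2.20.
|z| = 2.20 ≤ 2.5.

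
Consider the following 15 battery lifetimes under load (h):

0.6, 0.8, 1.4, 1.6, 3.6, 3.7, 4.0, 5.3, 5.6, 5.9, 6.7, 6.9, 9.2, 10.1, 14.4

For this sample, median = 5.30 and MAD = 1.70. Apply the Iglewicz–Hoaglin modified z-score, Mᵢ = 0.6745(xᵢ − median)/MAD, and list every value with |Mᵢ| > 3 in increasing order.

|Mᵢ| > 3 ⇔ |xᵢ − 5.30| > 3·1.70/0.6745 = 7.56.
So outliers lie outside [-2.26, 12.86].
14.4: M = 3.61 → outlier.

14.4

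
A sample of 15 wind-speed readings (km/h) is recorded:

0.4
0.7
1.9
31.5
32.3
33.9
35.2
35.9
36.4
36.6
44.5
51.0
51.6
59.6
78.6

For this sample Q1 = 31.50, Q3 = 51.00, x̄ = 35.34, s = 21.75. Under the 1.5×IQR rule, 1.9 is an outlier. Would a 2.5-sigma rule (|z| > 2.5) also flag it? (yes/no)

no

z = (1.9 − 35.34) / 21.75 = -1.54.
|z| = 1.54 ≤ 2.5.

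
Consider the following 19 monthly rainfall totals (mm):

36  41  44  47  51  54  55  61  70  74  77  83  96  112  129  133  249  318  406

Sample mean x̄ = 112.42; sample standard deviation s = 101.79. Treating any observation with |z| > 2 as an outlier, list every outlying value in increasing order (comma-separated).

Cutoffs at x̄ ± 2s: 112.42 ± 2·101.79 = [-91.16, 316.00].
318: z = 2.02, |z| > 2 → outlier.
406: z = 2.88, |z| > 2 → outlier.
Every other value lies within [-91.16, 316.00].

318, 406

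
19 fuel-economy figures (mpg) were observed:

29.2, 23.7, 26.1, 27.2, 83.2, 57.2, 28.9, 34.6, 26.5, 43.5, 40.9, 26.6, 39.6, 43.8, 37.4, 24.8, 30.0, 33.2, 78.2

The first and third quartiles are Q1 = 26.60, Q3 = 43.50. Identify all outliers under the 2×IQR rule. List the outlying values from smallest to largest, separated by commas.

78.2, 83.2

IQR = Q3 − Q1 = 43.50 − 26.60 = 16.90.
Lower fence = Q1 − 2·IQR = 26.60 − 33.80 = -7.20.
Upper fence = Q3 + 2·IQR = 43.50 + 33.80 = 77.30.
78.2 > 77.30 → outlier.
83.2 > 77.30 → outlier.
All remaining values lie within [-7.20, 77.30].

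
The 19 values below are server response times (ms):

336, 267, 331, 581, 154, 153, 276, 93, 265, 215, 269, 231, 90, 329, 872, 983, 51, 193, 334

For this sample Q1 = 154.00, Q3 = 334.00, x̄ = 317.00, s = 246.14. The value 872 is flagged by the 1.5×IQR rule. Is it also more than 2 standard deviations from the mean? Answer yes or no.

z = (872 − 317.00) / 246.14 = 2.25.
|z| = 2.25 > 2.

yes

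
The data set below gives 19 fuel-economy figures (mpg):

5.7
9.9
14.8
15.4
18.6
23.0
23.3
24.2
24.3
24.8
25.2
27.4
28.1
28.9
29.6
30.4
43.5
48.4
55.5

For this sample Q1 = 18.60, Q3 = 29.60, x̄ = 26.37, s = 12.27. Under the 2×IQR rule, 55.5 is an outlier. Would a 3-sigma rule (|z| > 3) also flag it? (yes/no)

z = (55.5 − 26.37) / 12.27 = 2.37.
|z| = 2.37 ≤ 3.

no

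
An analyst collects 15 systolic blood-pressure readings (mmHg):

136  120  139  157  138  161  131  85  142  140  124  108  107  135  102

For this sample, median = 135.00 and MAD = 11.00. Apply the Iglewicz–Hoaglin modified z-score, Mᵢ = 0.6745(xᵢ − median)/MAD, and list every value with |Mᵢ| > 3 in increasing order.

85

|Mᵢ| > 3 ⇔ |xᵢ − 135.00| > 3·11.00/0.6745 = 48.93.
So outliers lie outside [86.07, 183.93].
85: M = -3.07 → outlier.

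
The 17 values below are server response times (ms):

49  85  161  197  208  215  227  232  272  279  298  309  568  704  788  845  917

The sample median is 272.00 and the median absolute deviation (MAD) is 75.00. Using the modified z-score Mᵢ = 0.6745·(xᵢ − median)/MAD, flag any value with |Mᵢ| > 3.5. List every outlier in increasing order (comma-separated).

|Mᵢ| > 3.5 ⇔ |xᵢ − 272.00| > 3.5·75.00/0.6745 = 389.18.
So outliers lie outside [-117.18, 661.18].
704: M = 3.89 → outlier.
788: M = 4.64 → outlier.
845: M = 5.15 → outlier.
917: M = 5.80 → outlier.

704, 788, 845, 917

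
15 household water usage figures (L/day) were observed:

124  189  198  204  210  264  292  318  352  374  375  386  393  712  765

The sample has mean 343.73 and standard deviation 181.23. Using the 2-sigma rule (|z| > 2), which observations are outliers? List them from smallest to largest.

712, 765

Cutoffs at x̄ ± 2s: 343.73 ± 2·181.23 = [-18.73, 706.19].
712: z = 2.03, |z| > 2 → outlier.
765: z = 2.32, |z| > 2 → outlier.
Every other value lies within [-18.73, 706.19].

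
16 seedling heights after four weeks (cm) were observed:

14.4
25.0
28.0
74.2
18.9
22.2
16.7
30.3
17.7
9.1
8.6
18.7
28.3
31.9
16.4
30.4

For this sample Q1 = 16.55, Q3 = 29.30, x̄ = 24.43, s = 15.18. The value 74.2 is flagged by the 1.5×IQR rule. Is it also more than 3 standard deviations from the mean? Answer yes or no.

z = (74.2 − 24.43) / 15.18 = 3.28.
|z| = 3.28 > 3.

yes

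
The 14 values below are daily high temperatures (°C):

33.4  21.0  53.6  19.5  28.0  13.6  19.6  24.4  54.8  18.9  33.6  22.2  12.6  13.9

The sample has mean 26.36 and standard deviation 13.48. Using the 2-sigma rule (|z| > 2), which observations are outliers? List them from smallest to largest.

53.6, 54.8

Cutoffs at x̄ ± 2s: 26.36 ± 2·13.48 = [-0.60, 53.32].
53.6: z = 2.02, |z| > 2 → outlier.
54.8: z = 2.11, |z| > 2 → outlier.
Every other value lies within [-0.60, 53.32].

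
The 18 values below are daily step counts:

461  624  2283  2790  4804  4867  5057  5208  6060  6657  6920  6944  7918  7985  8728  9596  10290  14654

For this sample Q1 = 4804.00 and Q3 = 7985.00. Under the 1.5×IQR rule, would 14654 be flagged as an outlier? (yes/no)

IQR = Q3 − Q1 = 7985.00 − 4804.00 = 3181.00.
Lower fence = Q1 − 1.5·IQR = 4804.00 − 4771.50 = 32.50.
Upper fence = Q3 + 1.5·IQR = 7985.00 + 4771.50 = 12756.50.
14654 lies above the upper fence.

yes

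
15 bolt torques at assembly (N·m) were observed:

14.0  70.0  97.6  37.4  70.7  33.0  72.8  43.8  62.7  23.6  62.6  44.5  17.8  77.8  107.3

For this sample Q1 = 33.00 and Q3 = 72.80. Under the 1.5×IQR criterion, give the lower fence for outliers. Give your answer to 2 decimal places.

-26.70

IQR = Q3 − Q1 = 72.80 − 33.00 = 39.80.
Lower fence = Q1 − 1.5·IQR = 33.00 − 59.70 = -26.70.
Upper fence = Q3 + 1.5·IQR = 72.80 + 59.70 = 132.50.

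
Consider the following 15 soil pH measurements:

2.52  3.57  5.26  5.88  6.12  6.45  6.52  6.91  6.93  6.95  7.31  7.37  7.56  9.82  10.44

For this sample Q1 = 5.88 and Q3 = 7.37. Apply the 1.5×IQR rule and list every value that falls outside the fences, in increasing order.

IQR = Q3 − Q1 = 7.37 − 5.88 = 1.49.
Lower fence = Q1 − 1.5·IQR = 5.88 − 2.235 = 3.645.
Upper fence = Q3 + 1.5·IQR = 7.37 + 2.235 = 9.605.
2.52 < 3.645 → outlier.
3.57 < 3.645 → outlier.
9.82 > 9.605 → outlier.
10.44 > 9.605 → outlier.
All remaining values lie within [3.645, 9.605].

2.52, 3.57, 9.82, 10.44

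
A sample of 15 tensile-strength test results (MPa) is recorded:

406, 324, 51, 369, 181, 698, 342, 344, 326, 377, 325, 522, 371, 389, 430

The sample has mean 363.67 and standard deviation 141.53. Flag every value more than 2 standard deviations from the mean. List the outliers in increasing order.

Cutoffs at x̄ ± 2s: 363.67 ± 2·141.53 = [80.61, 646.73].
51: z = -2.21, |z| > 2 → outlier.
698: z = 2.36, |z| > 2 → outlier.
Every other value lies within [80.61, 646.73].

51, 698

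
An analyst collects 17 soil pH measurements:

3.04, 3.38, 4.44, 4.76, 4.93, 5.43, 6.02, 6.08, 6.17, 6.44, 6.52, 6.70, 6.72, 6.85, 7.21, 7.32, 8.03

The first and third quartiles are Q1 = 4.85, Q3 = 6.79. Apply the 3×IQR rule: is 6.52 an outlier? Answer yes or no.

IQR = Q3 − Q1 = 6.79 − 4.85 = 1.94.
Lower fence = Q1 − 3·IQR = 4.85 − 5.82 = -0.97.
Upper fence = Q3 + 3·IQR = 6.79 + 5.82 = 12.61.
6.52 lies within [-0.97, 12.61].

no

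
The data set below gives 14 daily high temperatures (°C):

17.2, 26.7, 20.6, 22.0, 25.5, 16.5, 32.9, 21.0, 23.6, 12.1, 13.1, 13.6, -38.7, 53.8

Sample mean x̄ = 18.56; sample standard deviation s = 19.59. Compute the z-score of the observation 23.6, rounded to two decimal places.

z = (23.6 − 18.56) / 19.59 = 0.26.

0.26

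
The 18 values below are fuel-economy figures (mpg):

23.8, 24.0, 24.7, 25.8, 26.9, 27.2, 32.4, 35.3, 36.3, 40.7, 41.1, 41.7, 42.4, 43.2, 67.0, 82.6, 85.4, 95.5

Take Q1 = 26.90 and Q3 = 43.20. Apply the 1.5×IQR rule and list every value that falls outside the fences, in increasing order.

IQR = Q3 − Q1 = 43.20 − 26.90 = 16.30.
Lower fence = Q1 − 1.5·IQR = 26.90 − 24.45 = 2.45.
Upper fence = Q3 + 1.5·IQR = 43.20 + 24.45 = 67.65.
82.6 > 67.65 → outlier.
85.4 > 67.65 → outlier.
95.5 > 67.65 → outlier.
All remaining values lie within [2.45, 67.65].

82.6, 85.4, 95.5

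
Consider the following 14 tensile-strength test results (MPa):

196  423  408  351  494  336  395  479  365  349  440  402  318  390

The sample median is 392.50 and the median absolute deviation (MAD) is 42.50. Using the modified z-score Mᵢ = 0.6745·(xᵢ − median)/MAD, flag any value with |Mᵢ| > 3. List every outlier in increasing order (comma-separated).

|Mᵢ| > 3 ⇔ |xᵢ − 392.50| > 3·42.50/0.6745 = 189.03.
So outliers lie outside [203.47, 581.53].
196: M = -3.12 → outlier.

196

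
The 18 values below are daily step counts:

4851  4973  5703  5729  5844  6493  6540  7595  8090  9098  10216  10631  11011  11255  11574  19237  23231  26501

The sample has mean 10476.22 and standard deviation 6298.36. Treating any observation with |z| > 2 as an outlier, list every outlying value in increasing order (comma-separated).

Cutoffs at x̄ ± 2s: 10476.22 ± 2·6298.36 = [-2120.50, 23072.94].
23231: z = 2.03, |z| > 2 → outlier.
26501: z = 2.54, |z| > 2 → outlier.
Every other value lies within [-2120.50, 23072.94].

23231, 26501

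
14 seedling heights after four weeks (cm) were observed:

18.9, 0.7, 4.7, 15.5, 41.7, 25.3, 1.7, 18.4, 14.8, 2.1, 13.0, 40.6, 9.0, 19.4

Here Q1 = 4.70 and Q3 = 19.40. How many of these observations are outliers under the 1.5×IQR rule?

1

IQR = 14.70; fences at 4.70 − 22.05 = -17.35 and 19.40 + 22.05 = 41.45.
Outside the cutoffs: 41.7.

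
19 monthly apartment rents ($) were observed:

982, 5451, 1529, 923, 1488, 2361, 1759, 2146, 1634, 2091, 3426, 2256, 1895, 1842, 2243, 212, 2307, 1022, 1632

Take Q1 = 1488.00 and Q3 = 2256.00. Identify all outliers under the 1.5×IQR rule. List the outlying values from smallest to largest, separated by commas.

212, 3426, 5451

IQR = Q3 − Q1 = 2256.00 − 1488.00 = 768.00.
Lower fence = Q1 − 1.5·IQR = 1488.00 − 1152.00 = 336.00.
Upper fence = Q3 + 1.5·IQR = 2256.00 + 1152.00 = 3408.00.
212 < 336.00 → outlier.
3426 > 3408.00 → outlier.
5451 > 3408.00 → outlier.
All remaining values lie within [336.00, 3408.00].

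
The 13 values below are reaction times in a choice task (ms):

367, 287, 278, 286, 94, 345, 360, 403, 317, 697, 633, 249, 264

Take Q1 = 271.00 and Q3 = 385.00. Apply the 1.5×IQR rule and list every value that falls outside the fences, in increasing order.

IQR = Q3 − Q1 = 385.00 − 271.00 = 114.00.
Lower fence = Q1 − 1.5·IQR = 271.00 − 171.00 = 100.00.
Upper fence = Q3 + 1.5·IQR = 385.00 + 171.00 = 556.00.
94 < 100.00 → outlier.
633 > 556.00 → outlier.
697 > 556.00 → outlier.
All remaining values lie within [100.00, 556.00].

94, 633, 697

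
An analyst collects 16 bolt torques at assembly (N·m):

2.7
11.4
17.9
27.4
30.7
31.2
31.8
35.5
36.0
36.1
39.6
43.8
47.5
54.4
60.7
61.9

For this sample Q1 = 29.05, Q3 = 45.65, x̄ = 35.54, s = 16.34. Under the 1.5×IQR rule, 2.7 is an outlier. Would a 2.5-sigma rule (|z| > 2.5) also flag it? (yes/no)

no

z = (2.7 − 35.54) / 16.34 = -2.01.
|z| = 2.01 ≤ 2.5.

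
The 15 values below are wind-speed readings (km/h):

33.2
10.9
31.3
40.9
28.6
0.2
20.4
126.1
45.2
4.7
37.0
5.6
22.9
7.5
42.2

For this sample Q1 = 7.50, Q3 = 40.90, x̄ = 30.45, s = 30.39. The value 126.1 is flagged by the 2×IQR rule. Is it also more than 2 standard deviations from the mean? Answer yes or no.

z = (126.1 − 30.45) / 30.39 = 3.15.
|z| = 3.15 > 2.

yes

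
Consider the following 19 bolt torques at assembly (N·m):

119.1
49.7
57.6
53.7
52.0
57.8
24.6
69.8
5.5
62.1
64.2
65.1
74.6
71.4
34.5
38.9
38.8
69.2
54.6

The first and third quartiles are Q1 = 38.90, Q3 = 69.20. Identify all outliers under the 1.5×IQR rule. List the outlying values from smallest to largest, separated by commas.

119.1

IQR = Q3 − Q1 = 69.20 − 38.90 = 30.30.
Lower fence = Q1 − 1.5·IQR = 38.90 − 45.45 = -6.55.
Upper fence = Q3 + 1.5·IQR = 69.20 + 45.45 = 114.65.
119.1 > 114.65 → outlier.
All remaining values lie within [-6.55, 114.65].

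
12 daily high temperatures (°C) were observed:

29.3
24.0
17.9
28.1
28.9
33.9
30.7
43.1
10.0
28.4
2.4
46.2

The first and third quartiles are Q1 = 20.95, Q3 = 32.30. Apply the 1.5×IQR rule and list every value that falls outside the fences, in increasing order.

IQR = Q3 − Q1 = 32.30 − 20.95 = 11.35.
Lower fence = Q1 − 1.5·IQR = 20.95 − 17.025 = 3.925.
Upper fence = Q3 + 1.5·IQR = 32.30 + 17.025 = 49.325.
2.4 < 3.925 → outlier.
All remaining values lie within [3.925, 49.325].

2.4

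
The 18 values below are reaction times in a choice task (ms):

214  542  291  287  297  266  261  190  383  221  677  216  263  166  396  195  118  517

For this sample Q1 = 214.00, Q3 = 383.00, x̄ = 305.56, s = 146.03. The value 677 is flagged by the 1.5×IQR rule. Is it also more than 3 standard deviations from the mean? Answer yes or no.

no

z = (677 − 305.56) / 146.03 = 2.54.
|z| = 2.54 ≤ 3.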